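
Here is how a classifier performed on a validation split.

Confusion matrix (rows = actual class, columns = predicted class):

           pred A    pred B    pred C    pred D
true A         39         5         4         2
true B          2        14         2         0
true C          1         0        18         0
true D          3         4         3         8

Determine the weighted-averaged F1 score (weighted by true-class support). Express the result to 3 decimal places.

Per-class F1 score (2·TP/(2·TP+FP+FN)):
  A: TP=39, FP=2+1+3=6, FN=5+4+2=11 → 78/95 = 0.8211
  B: TP=14, FP=5+0+4=9, FN=2+2+0=4 → 28/41 = 0.6829
  C: TP=18, FP=4+2+3=9, FN=1+0+0=1 → 36/46 = 0.7826
  D: TP=8, FP=2+0+0=2, FN=3+4+3=10 → 16/28 = 0.5714
Weighted-F1 score = Σ (supportᵢ/N)·F1 scoreᵢ with N=105: (50/105)·0.8211 + (18/105)·0.6829 + (19/105)·0.7826 + (18/105)·0.5714 = 0.748

0.748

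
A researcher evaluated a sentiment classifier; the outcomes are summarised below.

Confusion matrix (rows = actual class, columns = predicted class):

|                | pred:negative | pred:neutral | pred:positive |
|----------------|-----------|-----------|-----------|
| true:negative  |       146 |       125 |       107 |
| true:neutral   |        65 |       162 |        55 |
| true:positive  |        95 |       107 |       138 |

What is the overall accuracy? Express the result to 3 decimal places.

Accuracy = trace / total = (146+162+138=446) / 1000 = 446/1000 = 0.446

0.446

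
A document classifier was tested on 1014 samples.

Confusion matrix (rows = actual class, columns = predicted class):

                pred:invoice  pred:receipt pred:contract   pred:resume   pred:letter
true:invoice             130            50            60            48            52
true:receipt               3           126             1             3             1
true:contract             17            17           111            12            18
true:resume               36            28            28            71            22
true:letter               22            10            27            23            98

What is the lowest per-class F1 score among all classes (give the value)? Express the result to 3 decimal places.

Per-class F1 score (2·TP/(2·TP+FP+FN)):
  invoice: TP=130, FP=3+17+36+22=78, FN=50+60+48+52=210 → 260/548 = 0.4745
  receipt: TP=126, FP=50+17+28+10=105, FN=3+1+3+1=8 → 252/365 = 0.6904
  contract: TP=111, FP=60+1+28+27=116, FN=17+17+12+18=64 → 222/402 = 0.5522
  resume: TP=71, FP=48+3+12+23=86, FN=36+28+28+22=114 → 142/342 = 0.4152
  letter: TP=98, FP=52+1+18+22=93, FN=22+10+27+23=82 → 196/371 = 0.5283
Lowest is class 'resume' with F1 score = 0.415.

0.415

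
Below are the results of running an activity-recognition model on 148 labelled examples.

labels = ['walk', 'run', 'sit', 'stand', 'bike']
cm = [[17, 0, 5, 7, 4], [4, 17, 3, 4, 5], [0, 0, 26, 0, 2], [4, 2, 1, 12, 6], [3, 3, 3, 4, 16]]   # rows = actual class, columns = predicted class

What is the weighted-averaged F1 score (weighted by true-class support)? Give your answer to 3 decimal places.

0.590

Per-class F1 score (2·TP/(2·TP+FP+FN)):
  walk: TP=17, FP=4+0+4+3=11, FN=0+5+7+4=16 → 34/61 = 0.5574
  run: TP=17, FP=0+0+2+3=5, FN=4+3+4+5=16 → 34/55 = 0.6182
  sit: TP=26, FP=5+3+1+3=12, FN=0+0+0+2=2 → 52/66 = 0.7879
  stand: TP=12, FP=7+4+0+4=15, FN=4+2+1+6=13 → 24/52 = 0.4615
  bike: TP=16, FP=4+5+2+6=17, FN=3+3+3+4=13 → 32/62 = 0.5161
Weighted-F1 score = Σ (supportᵢ/N)·F1 scoreᵢ with N=148: (33/148)·0.5574 + (33/148)·0.6182 + (28/148)·0.7879 + (25/148)·0.4615 + (29/148)·0.5161 = 0.590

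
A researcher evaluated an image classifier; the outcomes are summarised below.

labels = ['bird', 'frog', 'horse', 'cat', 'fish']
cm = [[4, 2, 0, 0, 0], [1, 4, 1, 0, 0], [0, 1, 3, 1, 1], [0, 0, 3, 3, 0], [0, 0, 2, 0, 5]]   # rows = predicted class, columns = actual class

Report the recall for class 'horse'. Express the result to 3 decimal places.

0.333

Treat 'horse' as positive and all other classes as negative.
recall = TP/(TP+FN).
horse: TP=3, FN=0+1+3+2=6 → 3/9 = 0.3333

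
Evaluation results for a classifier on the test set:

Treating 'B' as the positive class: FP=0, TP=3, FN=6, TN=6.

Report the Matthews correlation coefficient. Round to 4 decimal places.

MCC = (TP·TN − FP·FN) / √((TP+FP)(TP+FN)(TN+FP)(TN+FN))
Numerator = 3·6 − 0·6 = 18
Denominator = √(3·9·6·12) = √1944 = 44.0908
MCC = 18 / 44.0908 = 0.4082

0.4082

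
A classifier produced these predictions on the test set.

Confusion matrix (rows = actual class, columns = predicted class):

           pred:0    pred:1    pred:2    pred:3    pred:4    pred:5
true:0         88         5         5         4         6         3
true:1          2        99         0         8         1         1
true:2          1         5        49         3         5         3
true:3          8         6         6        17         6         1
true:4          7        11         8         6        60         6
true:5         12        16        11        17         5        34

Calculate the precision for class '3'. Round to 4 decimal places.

0.3091

Treat '3' as positive and all other classes as negative.
precision = TP/(TP+FP).
3: TP=17, FP=4+8+3+6+17=38 → 17/55 = 0.30909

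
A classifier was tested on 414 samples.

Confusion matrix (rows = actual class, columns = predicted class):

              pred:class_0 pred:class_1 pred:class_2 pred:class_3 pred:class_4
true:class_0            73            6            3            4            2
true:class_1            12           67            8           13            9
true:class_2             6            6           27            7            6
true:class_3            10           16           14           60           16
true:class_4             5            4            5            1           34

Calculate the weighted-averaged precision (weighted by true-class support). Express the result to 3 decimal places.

0.642

Per-class precision (TP/(TP+FP)):
  class_0: TP=73, FP=12+6+10+5=33 → 73/106 = 0.6887
  class_1: TP=67, FP=6+6+16+4=32 → 67/99 = 0.6768
  class_2: TP=27, FP=3+8+14+5=30 → 27/57 = 0.4737
  class_3: TP=60, FP=4+13+7+1=25 → 60/85 = 0.7059
  class_4: TP=34, FP=2+9+6+16=33 → 34/67 = 0.5075
Weighted-precision = Σ (supportᵢ/N)·precisionᵢ with N=414: (88/414)·0.6887 + (109/414)·0.6768 + (52/414)·0.4737 + (116/414)·0.7059 + (49/414)·0.5075 = 0.642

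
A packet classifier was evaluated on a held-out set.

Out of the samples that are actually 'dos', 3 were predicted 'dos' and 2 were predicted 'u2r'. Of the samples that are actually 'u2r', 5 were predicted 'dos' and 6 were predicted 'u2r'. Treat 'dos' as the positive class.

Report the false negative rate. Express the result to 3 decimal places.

0.400

FNR = FN/(FN+TP) = 2/(2+3) = 0.400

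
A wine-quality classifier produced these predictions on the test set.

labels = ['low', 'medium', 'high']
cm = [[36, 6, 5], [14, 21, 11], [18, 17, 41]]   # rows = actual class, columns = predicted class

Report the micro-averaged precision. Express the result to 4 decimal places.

Micro-averaging pools counts across classes: ΣTP=98, ΣFP=71, ΣFN=71.
Micro-precision = TP/(TP+FP) on pooled counts = 0.5799 (equals overall accuracy in single-label multiclass).

0.5799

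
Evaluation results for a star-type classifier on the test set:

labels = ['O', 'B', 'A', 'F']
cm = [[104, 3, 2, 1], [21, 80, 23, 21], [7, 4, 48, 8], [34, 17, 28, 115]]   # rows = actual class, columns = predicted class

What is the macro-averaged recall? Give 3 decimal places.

0.702

Per-class recall (TP/(TP+FN)):
  O: TP=104, FN=3+2+1=6 → 104/110 = 0.9455
  B: TP=80, FN=21+23+21=65 → 80/145 = 0.5517
  A: TP=48, FN=7+4+8=19 → 48/67 = 0.7164
  F: TP=115, FN=34+17+28=79 → 115/194 = 0.5928
Macro-recall = mean = (0.9455 + 0.5517 + 0.7164 + 0.5928) / 4 = 0.702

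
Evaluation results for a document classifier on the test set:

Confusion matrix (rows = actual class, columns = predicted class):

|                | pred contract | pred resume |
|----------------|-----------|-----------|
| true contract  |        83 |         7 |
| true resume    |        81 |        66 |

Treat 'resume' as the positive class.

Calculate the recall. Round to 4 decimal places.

0.4490

Recall = TP/(TP+FN) = 66/(66+81) = 66/147 = 0.4490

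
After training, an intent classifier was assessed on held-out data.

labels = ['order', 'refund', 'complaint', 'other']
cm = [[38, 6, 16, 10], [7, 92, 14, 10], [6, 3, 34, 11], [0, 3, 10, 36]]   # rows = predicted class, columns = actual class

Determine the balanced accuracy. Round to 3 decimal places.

Balanced accuracy = mean of per-class recall.
  order: recall = 38/51 = 0.7451
  refund: recall = 92/104 = 0.8846
  complaint: recall = 34/74 = 0.4595
  other: recall = 36/67 = 0.5373
Mean = (0.7451 + 0.8846 + 0.4595 + 0.5373) / 4 = 0.657

0.657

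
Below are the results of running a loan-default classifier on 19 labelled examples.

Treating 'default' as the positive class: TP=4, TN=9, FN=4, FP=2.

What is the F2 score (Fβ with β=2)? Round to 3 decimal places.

0.526

Fβ = (1+β²)·TP / ((1+β²)·TP + β²·FN + FP), with β²=4
= 5·4 / (5·4 + 4·4 + 2) = 0.526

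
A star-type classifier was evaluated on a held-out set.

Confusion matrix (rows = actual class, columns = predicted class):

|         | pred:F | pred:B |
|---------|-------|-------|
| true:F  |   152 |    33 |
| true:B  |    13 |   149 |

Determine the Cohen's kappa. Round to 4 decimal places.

Observed agreement pₒ = trace/N = 301/347 = 0.86744
Expected agreement pₑ = Σ (rowᵢ·colᵢ)/N² = (185·165 + 162·182)/347² = 0.49838
κ = (pₒ − pₑ)/(1 − pₑ) = (0.86744 − 0.49838)/(1 − 0.49838) = 0.7357

0.7357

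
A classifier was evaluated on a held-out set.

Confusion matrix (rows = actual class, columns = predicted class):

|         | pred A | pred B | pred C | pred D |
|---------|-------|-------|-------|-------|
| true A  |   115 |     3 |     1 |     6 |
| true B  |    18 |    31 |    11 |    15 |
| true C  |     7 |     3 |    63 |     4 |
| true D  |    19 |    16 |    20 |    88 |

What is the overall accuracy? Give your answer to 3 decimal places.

0.707

Accuracy = trace / total = (115+31+63+88=297) / 420 = 297/420 = 0.707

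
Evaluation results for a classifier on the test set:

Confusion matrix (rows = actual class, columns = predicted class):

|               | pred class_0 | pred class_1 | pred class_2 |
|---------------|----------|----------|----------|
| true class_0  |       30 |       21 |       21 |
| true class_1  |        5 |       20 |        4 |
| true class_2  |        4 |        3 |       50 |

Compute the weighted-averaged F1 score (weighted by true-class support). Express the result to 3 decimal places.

Per-class F1 score (2·TP/(2·TP+FP+FN)):
  class_0: TP=30, FP=5+4=9, FN=21+21=42 → 60/111 = 0.5405
  class_1: TP=20, FP=21+3=24, FN=5+4=9 → 40/73 = 0.5479
  class_2: TP=50, FP=21+4=25, FN=4+3=7 → 100/132 = 0.7576
Weighted-F1 score = Σ (supportᵢ/N)·F1 scoreᵢ with N=158: (72/158)·0.5405 + (29/158)·0.5479 + (57/158)·0.7576 = 0.620

0.620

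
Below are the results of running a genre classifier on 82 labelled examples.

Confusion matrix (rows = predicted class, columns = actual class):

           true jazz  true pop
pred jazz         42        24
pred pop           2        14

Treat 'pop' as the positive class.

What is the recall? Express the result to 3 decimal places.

Recall = TP/(TP+FN) = 14/(14+24) = 14/38 = 0.368

0.368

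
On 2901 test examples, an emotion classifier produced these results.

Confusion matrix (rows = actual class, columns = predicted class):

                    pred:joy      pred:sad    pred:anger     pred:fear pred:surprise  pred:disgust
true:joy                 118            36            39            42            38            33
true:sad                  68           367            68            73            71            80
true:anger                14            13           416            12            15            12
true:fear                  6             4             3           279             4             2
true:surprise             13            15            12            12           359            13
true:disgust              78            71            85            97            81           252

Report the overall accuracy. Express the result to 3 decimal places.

0.617

Accuracy = trace / total = (118+367+416+279+359+252=1791) / 2901 = 1791/2901 = 0.617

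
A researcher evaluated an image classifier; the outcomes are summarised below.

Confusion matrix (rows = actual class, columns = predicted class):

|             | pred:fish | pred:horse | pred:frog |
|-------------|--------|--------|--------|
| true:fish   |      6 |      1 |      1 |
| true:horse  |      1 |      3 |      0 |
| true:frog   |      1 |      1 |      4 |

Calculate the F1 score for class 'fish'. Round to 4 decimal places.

Take TP from the diagonal, FP from the rest of the 'fish' prediction marginal, FN from the rest of the 'fish' actual marginal.
F1 score = 2·TP/(2·TP+FP+FN).
fish: TP=6, FP=1+1=2, FN=1+1=2 → 12/16 = 0.75000

0.7500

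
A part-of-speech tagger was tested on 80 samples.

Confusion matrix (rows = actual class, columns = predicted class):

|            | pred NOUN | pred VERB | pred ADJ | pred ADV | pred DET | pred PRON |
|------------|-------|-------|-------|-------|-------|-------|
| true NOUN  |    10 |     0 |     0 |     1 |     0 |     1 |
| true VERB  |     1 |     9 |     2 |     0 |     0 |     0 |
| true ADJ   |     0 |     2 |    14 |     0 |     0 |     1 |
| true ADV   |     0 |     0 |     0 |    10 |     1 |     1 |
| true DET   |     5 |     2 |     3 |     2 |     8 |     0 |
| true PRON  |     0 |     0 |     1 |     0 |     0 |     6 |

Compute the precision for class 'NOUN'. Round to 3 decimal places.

0.625

One-vs-rest for 'NOUN': TP = diagonal; FP = other classes predicted 'NOUN'; FN = 'NOUN' predicted as other.
precision = TP/(TP+FP).
NOUN: TP=10, FP=1+0+0+5+0=6 → 10/16 = 0.6250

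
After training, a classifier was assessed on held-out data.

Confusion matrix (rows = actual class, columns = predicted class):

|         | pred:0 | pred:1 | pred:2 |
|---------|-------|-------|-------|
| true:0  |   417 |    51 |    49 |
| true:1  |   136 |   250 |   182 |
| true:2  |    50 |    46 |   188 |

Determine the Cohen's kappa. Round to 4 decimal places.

0.4354

Observed agreement pₒ = trace/N = 855/1369 = 0.62454
Expected agreement pₑ = Σ (rowᵢ·colᵢ)/N² = (517·603 + 568·347 + 284·419)/1369² = 0.33500
κ = (pₒ − pₑ)/(1 − pₑ) = (0.62454 − 0.33500)/(1 − 0.33500) = 0.4354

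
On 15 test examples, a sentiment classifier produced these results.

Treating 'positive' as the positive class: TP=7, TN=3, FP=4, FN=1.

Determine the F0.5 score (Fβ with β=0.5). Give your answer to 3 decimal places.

0.673

Fβ = (1+β²)·TP / ((1+β²)·TP + β²·FN + FP), with β²=1/4
= 1.25·7 / (1.25·7 + 0.25·1 + 4) = 0.673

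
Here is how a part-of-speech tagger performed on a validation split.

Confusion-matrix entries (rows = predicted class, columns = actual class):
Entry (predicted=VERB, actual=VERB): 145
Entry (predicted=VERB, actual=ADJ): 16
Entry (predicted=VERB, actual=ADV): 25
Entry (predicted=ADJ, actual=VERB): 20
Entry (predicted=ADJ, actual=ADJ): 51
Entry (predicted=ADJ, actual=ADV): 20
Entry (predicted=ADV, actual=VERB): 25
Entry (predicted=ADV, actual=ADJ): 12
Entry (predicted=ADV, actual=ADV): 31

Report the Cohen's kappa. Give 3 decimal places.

0.429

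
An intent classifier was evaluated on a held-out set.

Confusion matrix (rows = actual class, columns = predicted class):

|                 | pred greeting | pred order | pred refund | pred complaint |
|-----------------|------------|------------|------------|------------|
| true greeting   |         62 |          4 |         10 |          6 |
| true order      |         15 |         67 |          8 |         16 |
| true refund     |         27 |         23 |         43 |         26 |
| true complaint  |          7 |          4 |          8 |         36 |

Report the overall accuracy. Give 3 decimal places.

Accuracy = trace / total = (62+67+43+36=208) / 362 = 208/362 = 0.575

0.575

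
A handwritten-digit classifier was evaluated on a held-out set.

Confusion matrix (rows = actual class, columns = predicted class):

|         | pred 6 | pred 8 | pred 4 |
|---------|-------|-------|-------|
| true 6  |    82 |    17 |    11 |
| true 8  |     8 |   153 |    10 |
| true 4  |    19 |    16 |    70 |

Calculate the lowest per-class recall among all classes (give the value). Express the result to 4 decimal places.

0.6667

Per-class recall (TP/(TP+FN)):
  6: TP=82, FN=17+11=28 → 82/110 = 0.74545
  8: TP=153, FN=8+10=18 → 153/171 = 0.89474
  4: TP=70, FN=19+16=35 → 70/105 = 0.66667
Lowest is class '4' with recall = 0.6667.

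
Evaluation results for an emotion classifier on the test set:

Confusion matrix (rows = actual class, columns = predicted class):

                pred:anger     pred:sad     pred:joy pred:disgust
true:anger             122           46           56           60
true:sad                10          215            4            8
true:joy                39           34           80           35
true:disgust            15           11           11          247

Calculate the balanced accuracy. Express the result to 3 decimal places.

0.658

Balanced accuracy = mean of per-class recall.
  anger: recall = 122/284 = 0.4296
  sad: recall = 215/237 = 0.9072
  joy: recall = 80/188 = 0.4255
  disgust: recall = 247/284 = 0.8697
Mean = (0.4296 + 0.9072 + 0.4255 + 0.8697) / 4 = 0.658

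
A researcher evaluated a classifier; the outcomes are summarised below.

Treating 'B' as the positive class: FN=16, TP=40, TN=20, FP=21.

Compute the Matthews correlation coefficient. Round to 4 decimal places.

MCC = (TP·TN − FP·FN) / √((TP+FP)(TP+FN)(TN+FP)(TN+FN))
Numerator = 40·20 − 21·16 = 464
Denominator = √(61·56·41·36) = √5042016 = 2245.4434
MCC = 464 / 2245.4434 = 0.2066

0.2066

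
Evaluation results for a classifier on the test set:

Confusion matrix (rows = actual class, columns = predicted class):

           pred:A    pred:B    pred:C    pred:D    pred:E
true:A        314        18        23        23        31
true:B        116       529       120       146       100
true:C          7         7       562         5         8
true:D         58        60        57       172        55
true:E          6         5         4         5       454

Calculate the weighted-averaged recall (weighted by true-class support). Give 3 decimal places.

0.704

Per-class recall (TP/(TP+FN)):
  A: TP=314, FN=18+23+23+31=95 → 314/409 = 0.7677
  B: TP=529, FN=116+120+146+100=482 → 529/1011 = 0.5232
  C: TP=562, FN=7+7+5+8=27 → 562/589 = 0.9542
  D: TP=172, FN=58+60+57+55=230 → 172/402 = 0.4279
  E: TP=454, FN=6+5+4+5=20 → 454/474 = 0.9578
Weighted-recall = Σ (supportᵢ/N)·recallᵢ with N=2885: (409/2885)·0.7677 + (1011/2885)·0.5232 + (589/2885)·0.9542 + (402/2885)·0.4279 + (474/2885)·0.9578 = 0.704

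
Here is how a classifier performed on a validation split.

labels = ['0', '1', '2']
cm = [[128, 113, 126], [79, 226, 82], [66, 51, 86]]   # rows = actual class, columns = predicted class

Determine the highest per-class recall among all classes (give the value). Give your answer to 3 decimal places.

Per-class recall (TP/(TP+FN)):
  0: TP=128, FN=113+126=239 → 128/367 = 0.3488
  1: TP=226, FN=79+82=161 → 226/387 = 0.5840
  2: TP=86, FN=66+51=117 → 86/203 = 0.4236
Highest is class '1' with recall = 0.584.

0.584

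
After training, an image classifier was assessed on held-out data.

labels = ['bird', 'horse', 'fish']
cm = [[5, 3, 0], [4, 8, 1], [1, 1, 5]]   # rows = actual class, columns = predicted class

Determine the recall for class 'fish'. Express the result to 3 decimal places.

0.714

recall = TP/(TP+FN).
fish: TP=5, FN=1+1=2 → 5/7 = 0.7143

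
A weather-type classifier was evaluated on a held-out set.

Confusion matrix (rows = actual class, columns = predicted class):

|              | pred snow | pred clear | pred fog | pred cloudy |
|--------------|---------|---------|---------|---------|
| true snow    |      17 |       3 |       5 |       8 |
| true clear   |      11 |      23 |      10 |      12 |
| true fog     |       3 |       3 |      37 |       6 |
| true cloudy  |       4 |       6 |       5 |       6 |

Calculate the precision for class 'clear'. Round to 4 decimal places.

Take TP from the diagonal, FP from the rest of the 'clear' prediction marginal, FN from the rest of the 'clear' actual marginal.
precision = TP/(TP+FP).
clear: TP=23, FP=3+3+6=12 → 23/35 = 0.65714

0.6571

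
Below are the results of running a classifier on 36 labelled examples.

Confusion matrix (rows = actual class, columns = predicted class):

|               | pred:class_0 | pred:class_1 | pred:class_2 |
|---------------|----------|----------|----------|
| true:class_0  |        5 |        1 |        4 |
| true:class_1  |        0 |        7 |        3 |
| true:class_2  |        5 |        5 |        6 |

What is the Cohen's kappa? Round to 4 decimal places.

Observed agreement pₒ = trace/N = 18/36 = 0.50000
Expected agreement pₑ = Σ (rowᵢ·colᵢ)/N² = (10·10 + 10·13 + 16·13)/36² = 0.33796
κ = (pₒ − pₑ)/(1 − pₑ) = (0.50000 − 0.33796)/(1 − 0.33796) = 0.2448

0.2448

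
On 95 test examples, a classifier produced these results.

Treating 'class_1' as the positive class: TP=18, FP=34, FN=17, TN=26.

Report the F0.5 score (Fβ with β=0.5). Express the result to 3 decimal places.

0.370

Fβ = (1+β²)·TP / ((1+β²)·TP + β²·FN + FP), with β²=1/4
= 1.25·18 / (1.25·18 + 0.25·17 + 34) = 0.370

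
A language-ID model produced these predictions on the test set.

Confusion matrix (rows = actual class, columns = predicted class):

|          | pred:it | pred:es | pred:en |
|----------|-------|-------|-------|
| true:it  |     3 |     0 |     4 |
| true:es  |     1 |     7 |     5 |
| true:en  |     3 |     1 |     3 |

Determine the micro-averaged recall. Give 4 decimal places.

Micro-averaging pools counts across classes: ΣTP=13, ΣFP=14, ΣFN=14.
Micro-recall = TP/(TP+FN) on pooled counts = 0.4815 (equals overall accuracy in single-label multiclass).

0.4815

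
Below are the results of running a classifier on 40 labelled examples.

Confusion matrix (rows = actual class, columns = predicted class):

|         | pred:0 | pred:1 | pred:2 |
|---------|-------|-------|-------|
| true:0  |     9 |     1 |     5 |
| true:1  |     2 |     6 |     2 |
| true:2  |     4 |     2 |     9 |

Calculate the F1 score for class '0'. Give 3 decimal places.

F1 score = 2·TP/(2·TP+FP+FN).
0: TP=9, FP=2+4=6, FN=1+5=6 → 18/30 = 0.6000

0.600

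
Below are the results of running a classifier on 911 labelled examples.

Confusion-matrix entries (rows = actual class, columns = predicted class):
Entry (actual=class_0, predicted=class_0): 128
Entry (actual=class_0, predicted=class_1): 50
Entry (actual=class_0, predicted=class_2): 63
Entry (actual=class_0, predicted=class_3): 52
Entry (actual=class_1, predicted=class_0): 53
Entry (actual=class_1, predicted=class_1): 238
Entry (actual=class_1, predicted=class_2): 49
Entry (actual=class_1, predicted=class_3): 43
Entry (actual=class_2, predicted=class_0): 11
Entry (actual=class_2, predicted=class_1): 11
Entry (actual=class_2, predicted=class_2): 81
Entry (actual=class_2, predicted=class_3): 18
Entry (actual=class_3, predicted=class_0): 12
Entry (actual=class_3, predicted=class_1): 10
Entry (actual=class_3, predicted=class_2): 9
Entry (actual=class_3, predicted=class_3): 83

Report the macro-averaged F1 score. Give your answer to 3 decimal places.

Per-class F1 score (2·TP/(2·TP+FP+FN)):
  class_0: TP=128, FP=53+11+12=76, FN=50+63+52=165 → 256/497 = 0.5151
  class_1: TP=238, FP=50+11+10=71, FN=53+49+43=145 → 476/692 = 0.6879
  class_2: TP=81, FP=63+49+9=121, FN=11+11+18=40 → 162/323 = 0.5015
  class_3: TP=83, FP=52+43+18=113, FN=12+10+9=31 → 166/310 = 0.5355
Macro-F1 score = mean = (0.5151 + 0.6879 + 0.5015 + 0.5355) / 4 = 0.560

0.560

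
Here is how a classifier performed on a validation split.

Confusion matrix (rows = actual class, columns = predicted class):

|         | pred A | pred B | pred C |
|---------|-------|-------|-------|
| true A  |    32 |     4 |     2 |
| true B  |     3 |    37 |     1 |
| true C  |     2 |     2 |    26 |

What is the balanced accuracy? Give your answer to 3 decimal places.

0.870

Balanced accuracy = mean of per-class recall.
  A: recall = 32/38 = 0.8421
  B: recall = 37/41 = 0.9024
  C: recall = 26/30 = 0.8667
Mean = (0.8421 + 0.9024 + 0.8667) / 3 = 0.870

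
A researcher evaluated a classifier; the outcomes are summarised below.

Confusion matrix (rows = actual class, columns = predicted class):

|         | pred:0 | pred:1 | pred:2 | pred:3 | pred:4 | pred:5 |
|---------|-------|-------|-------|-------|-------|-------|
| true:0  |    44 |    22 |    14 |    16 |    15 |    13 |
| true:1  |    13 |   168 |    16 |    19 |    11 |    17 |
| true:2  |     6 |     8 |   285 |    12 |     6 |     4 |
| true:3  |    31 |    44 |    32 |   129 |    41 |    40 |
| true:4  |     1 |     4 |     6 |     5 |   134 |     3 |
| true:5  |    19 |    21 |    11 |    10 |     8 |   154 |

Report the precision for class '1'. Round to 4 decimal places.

0.6292

One-vs-rest for '1': TP = diagonal; FP = other classes predicted '1'; FN = '1' predicted as other.
precision = TP/(TP+FP).
1: TP=168, FP=22+8+44+4+21=99 → 168/267 = 0.62921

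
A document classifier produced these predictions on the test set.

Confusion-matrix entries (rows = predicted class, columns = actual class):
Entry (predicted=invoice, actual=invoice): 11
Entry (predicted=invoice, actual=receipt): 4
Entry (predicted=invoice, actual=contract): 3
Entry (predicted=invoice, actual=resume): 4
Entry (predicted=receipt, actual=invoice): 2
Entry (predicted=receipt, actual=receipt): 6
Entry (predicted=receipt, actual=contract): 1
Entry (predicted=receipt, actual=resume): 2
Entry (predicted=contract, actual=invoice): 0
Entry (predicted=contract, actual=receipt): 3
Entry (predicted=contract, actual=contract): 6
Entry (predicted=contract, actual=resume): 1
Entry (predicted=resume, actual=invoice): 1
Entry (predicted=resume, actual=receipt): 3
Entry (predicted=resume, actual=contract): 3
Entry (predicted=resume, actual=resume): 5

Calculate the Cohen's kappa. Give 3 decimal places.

0.345

Observed agreement pₒ = trace/N = 28/55 = 0.5091
Expected agreement pₑ = Σ (rowᵢ·colᵢ)/N² = (14·22 + 16·11 + 13·10 + 12·12)/55² = 0.2506
κ = (pₒ − pₑ)/(1 − pₑ) = (0.5091 − 0.2506)/(1 − 0.2506) = 0.345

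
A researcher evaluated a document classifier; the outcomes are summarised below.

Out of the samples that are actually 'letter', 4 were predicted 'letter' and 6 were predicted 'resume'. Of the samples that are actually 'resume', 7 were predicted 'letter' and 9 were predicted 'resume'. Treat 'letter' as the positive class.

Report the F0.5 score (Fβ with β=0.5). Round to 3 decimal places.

Fβ = (1+β²)·TP / ((1+β²)·TP + β²·FN + FP), with β²=1/4
= 1.25·4 / (1.25·4 + 0.25·6 + 7) = 0.370

0.370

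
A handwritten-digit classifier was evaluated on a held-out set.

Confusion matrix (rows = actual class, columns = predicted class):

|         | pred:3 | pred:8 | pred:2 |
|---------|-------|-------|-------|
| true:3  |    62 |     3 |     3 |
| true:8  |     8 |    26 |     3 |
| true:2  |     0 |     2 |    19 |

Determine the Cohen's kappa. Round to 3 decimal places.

0.747

Observed agreement pₒ = trace/N = 107/126 = 0.8492
Expected agreement pₑ = Σ (rowᵢ·colᵢ)/N² = (68·70 + 37·31 + 21·25)/126² = 0.4051
κ = (pₒ − pₑ)/(1 − pₑ) = (0.8492 − 0.4051)/(1 − 0.4051) = 0.747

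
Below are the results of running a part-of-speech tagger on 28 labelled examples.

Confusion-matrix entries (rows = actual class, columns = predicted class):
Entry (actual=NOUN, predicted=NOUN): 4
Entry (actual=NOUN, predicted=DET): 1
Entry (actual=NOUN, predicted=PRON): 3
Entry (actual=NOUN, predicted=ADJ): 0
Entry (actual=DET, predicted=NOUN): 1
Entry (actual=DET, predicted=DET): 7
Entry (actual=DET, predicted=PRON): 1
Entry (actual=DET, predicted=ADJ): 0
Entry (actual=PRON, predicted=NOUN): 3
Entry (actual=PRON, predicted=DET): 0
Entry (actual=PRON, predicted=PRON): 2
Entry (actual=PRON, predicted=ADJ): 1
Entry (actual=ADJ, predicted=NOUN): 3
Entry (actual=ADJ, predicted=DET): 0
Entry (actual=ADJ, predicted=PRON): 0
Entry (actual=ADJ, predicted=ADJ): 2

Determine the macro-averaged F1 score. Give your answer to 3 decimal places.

Per-class F1 score (2·TP/(2·TP+FP+FN)):
  NOUN: TP=4, FP=1+3+3=7, FN=1+3+0=4 → 8/19 = 0.4211
  DET: TP=7, FP=1+0+0=1, FN=1+1+0=2 → 14/17 = 0.8235
  PRON: TP=2, FP=3+1+0=4, FN=3+0+1=4 → 4/12 = 0.3333
  ADJ: TP=2, FP=0+0+1=1, FN=3+0+0=3 → 4/8 = 0.5000
Macro-F1 score = mean = (0.4211 + 0.8235 + 0.3333 + 0.5000) / 4 = 0.519

0.519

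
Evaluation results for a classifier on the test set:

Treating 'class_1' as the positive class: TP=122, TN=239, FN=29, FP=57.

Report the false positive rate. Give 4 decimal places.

FPR = FP/(FP+TN) = 57/(57+239) = 0.1926

0.1926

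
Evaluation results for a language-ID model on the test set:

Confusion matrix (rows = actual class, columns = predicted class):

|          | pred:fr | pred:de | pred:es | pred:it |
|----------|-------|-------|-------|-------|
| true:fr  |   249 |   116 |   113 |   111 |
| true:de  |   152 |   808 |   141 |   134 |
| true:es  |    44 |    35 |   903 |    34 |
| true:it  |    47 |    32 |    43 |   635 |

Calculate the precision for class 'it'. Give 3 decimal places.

Take TP from the diagonal, FP from the rest of the 'it' prediction marginal, FN from the rest of the 'it' actual marginal.
precision = TP/(TP+FP).
it: TP=635, FP=111+134+34=279 → 635/914 = 0.6947

0.695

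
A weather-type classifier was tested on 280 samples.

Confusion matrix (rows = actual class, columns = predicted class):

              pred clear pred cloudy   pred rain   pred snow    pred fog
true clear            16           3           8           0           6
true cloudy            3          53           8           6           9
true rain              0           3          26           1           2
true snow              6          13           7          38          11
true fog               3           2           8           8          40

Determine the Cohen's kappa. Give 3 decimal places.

0.514

Observed agreement pₒ = trace/N = 173/280 = 0.6179
Expected agreement pₑ = Σ (rowᵢ·colᵢ)/N² = (33·28 + 79·74 + 32·57 + 75·53 + 61·68)/280² = 0.2132
κ = (pₒ − pₑ)/(1 − pₑ) = (0.6179 − 0.2132)/(1 − 0.2132) = 0.514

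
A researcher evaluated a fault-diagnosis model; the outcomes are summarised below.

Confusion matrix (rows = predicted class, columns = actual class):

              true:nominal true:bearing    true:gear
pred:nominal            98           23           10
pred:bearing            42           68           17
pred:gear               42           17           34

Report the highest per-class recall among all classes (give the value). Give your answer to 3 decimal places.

0.630

Per-class recall (TP/(TP+FN)):
  nominal: TP=98, FN=42+42=84 → 98/182 = 0.5385
  bearing: TP=68, FN=23+17=40 → 68/108 = 0.6296
  gear: TP=34, FN=10+17=27 → 34/61 = 0.5574
Highest is class 'bearing' with recall = 0.630.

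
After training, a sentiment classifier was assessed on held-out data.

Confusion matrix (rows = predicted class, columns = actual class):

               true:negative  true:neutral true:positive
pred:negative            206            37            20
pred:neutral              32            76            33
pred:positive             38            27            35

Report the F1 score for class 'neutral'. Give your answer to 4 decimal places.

F1 score = 2·TP/(2·TP+FP+FN).
neutral: TP=76, FP=32+33=65, FN=37+27=64 → 152/281 = 0.54093

0.5409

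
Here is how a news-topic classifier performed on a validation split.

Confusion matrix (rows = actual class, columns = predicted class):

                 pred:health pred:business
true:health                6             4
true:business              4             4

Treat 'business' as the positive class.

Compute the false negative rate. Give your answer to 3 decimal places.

0.500

FNR = FN/(FN+TP) = 4/(4+4) = 0.500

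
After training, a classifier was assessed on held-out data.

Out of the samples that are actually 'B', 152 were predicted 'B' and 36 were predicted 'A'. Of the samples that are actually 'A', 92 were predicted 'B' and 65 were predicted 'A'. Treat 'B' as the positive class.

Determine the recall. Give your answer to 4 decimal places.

0.8085

Recall = TP/(TP+FN) = 152/(152+36) = 152/188 = 0.8085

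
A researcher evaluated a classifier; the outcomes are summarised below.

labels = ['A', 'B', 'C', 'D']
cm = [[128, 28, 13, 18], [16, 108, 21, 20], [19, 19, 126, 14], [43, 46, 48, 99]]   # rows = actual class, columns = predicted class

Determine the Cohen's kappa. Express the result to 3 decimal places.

0.472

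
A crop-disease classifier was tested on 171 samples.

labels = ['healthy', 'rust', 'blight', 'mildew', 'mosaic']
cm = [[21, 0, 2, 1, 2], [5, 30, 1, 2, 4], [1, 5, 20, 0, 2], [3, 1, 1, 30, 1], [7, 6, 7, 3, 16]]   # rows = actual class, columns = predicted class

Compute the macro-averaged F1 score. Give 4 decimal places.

Per-class F1 score (2·TP/(2·TP+FP+FN)):
  healthy: TP=21, FP=5+1+3+7=16, FN=0+2+1+2=5 → 42/63 = 0.66667
  rust: TP=30, FP=0+5+1+6=12, FN=5+1+2+4=12 → 60/84 = 0.71429
  blight: TP=20, FP=2+1+1+7=11, FN=1+5+0+2=8 → 40/59 = 0.67797
  mildew: TP=30, FP=1+2+0+3=6, FN=3+1+1+1=6 → 60/72 = 0.83333
  mosaic: TP=16, FP=2+4+2+1=9, FN=7+6+7+3=23 → 32/64 = 0.50000
Macro-F1 score = mean = (0.66667 + 0.71429 + 0.67797 + 0.83333 + 0.50000) / 5 = 0.6785

0.6785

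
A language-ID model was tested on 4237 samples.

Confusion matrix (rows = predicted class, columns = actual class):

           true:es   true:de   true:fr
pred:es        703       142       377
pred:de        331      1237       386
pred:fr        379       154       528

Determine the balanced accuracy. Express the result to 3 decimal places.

0.571

Balanced accuracy = mean of per-class recall.
  es: recall = 703/1413 = 0.4975
  de: recall = 1237/1533 = 0.8069
  fr: recall = 528/1291 = 0.4090
Mean = (0.4975 + 0.8069 + 0.4090) / 3 = 0.571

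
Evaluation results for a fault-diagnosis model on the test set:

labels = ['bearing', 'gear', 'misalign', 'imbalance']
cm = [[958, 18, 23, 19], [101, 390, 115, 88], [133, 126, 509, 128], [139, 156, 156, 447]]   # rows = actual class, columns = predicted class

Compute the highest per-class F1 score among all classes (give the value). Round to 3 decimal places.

Per-class F1 score (2·TP/(2·TP+FP+FN)):
  bearing: TP=958, FP=101+133+139=373, FN=18+23+19=60 → 1916/2349 = 0.8157
  gear: TP=390, FP=18+126+156=300, FN=101+115+88=304 → 780/1384 = 0.5636
  misalign: TP=509, FP=23+115+156=294, FN=133+126+128=387 → 1018/1699 = 0.5992
  imbalance: TP=447, FP=19+88+128=235, FN=139+156+156=451 → 894/1580 = 0.5658
Highest is class 'bearing' with F1 score = 0.816.

0.816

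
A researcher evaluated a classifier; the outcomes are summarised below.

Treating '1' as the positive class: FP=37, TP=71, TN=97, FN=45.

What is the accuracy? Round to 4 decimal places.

0.6720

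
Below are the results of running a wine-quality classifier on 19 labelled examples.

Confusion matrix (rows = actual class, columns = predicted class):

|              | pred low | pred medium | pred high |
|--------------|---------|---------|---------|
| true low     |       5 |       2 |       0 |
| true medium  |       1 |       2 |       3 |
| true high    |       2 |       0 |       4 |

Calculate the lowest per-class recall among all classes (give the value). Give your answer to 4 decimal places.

Per-class recall (TP/(TP+FN)):
  low: TP=5, FN=2+0=2 → 5/7 = 0.71429
  medium: TP=2, FN=1+3=4 → 2/6 = 0.33333
  high: TP=4, FN=2+0=2 → 4/6 = 0.66667
Lowest is class 'medium' with recall = 0.3333.

0.3333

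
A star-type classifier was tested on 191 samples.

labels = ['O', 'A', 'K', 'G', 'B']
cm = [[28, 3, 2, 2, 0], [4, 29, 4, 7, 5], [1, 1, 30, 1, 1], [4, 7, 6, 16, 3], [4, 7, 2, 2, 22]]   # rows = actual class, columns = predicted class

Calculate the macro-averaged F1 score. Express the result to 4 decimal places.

Per-class F1 score (2·TP/(2·TP+FP+FN)):
  O: TP=28, FP=4+1+4+4=13, FN=3+2+2+0=7 → 56/76 = 0.73684
  A: TP=29, FP=3+1+7+7=18, FN=4+4+7+5=20 → 58/96 = 0.60417
  K: TP=30, FP=2+4+6+2=14, FN=1+1+1+1=4 → 60/78 = 0.76923
  G: TP=16, FP=2+7+1+2=12, FN=4+7+6+3=20 → 32/64 = 0.50000
  B: TP=22, FP=0+5+1+3=9, FN=4+7+2+2=15 → 44/68 = 0.64706
Macro-F1 score = mean = (0.73684 + 0.60417 + 0.76923 + 0.50000 + 0.64706) / 5 = 0.6515

0.6515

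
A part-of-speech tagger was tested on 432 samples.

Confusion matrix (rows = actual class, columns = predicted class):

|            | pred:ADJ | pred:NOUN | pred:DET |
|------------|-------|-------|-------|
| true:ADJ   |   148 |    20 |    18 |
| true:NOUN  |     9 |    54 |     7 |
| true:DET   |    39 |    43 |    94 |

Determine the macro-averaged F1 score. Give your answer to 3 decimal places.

0.663

Per-class F1 score (2·TP/(2·TP+FP+FN)):
  ADJ: TP=148, FP=9+39=48, FN=20+18=38 → 296/382 = 0.7749
  NOUN: TP=54, FP=20+43=63, FN=9+7=16 → 108/187 = 0.5775
  DET: TP=94, FP=18+7=25, FN=39+43=82 → 188/295 = 0.6373
Macro-F1 score = mean = (0.7749 + 0.5775 + 0.6373) / 3 = 0.663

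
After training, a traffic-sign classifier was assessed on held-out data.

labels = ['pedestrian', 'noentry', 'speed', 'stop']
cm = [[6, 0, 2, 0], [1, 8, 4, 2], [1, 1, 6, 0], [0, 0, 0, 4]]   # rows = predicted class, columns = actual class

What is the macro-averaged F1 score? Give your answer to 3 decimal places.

Per-class F1 score (2·TP/(2·TP+FP+FN)):
  pedestrian: TP=6, FP=0+2+0=2, FN=1+1+0=2 → 12/16 = 0.7500
  noentry: TP=8, FP=1+4+2=7, FN=0+1+0=1 → 16/24 = 0.6667
  speed: TP=6, FP=1+1+0=2, FN=2+4+0=6 → 12/20 = 0.6000
  stop: TP=4, FP=0+0+0=0, FN=0+2+0=2 → 8/10 = 0.8000
Macro-F1 score = mean = (0.7500 + 0.6667 + 0.6000 + 0.8000) / 4 = 0.704

0.704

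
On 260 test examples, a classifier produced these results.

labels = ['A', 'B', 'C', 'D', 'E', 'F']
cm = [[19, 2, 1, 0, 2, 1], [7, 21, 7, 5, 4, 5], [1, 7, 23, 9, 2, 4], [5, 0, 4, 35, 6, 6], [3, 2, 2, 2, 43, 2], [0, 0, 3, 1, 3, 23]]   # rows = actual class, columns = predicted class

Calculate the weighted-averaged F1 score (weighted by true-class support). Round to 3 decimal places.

0.624

Per-class F1 score (2·TP/(2·TP+FP+FN)):
  A: TP=19, FP=7+1+5+3+0=16, FN=2+1+0+2+1=6 → 38/60 = 0.6333
  B: TP=21, FP=2+7+0+2+0=11, FN=7+7+5+4+5=28 → 42/81 = 0.5185
  C: TP=23, FP=1+7+4+2+3=17, FN=1+7+9+2+4=23 → 46/86 = 0.5349
  D: TP=35, FP=0+5+9+2+1=17, FN=5+0+4+6+6=21 → 70/108 = 0.6481
  E: TP=43, FP=2+4+2+6+3=17, FN=3+2+2+2+2=11 → 86/114 = 0.7544
  F: TP=23, FP=1+5+4+6+2=18, FN=0+0+3+1+3=7 → 46/71 = 0.6479
Weighted-F1 score = Σ (supportᵢ/N)·F1 scoreᵢ with N=260: (25/260)·0.6333 + (49/260)·0.5185 + (46/260)·0.5349 + (56/260)·0.6481 + (54/260)·0.7544 + (30/260)·0.6479 = 0.624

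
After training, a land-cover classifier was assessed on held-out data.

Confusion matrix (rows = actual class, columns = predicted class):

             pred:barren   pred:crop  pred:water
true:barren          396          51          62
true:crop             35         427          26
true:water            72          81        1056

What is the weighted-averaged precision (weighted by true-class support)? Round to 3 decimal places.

0.857

Per-class precision (TP/(TP+FP)):
  barren: TP=396, FP=35+72=107 → 396/503 = 0.7873
  crop: TP=427, FP=51+81=132 → 427/559 = 0.7639
  water: TP=1056, FP=62+26=88 → 1056/1144 = 0.9231
Weighted-precision = Σ (supportᵢ/N)·precisionᵢ with N=2206: (509/2206)·0.7873 + (488/2206)·0.7639 + (1209/2206)·0.9231 = 0.857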